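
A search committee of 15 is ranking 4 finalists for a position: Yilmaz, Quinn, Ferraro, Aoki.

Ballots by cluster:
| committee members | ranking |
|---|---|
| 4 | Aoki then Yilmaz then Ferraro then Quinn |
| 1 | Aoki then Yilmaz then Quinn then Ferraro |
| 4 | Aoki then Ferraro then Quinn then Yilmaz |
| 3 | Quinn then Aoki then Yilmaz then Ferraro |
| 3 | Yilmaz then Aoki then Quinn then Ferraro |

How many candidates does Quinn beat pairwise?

Quinn against each rival (15 committee members):
Quinn vs Yilmaz: 7 to 8, Yilmaz.
Quinn vs Ferraro: Ferraro, 8–7.
Quinn vs Aoki: 3 for Quinn, 12 for Aoki — Aoki by 12–3.
Quinn beats no one; loses to Yilmaz, Ferraro, Aoki — 0 pairwise wins.

0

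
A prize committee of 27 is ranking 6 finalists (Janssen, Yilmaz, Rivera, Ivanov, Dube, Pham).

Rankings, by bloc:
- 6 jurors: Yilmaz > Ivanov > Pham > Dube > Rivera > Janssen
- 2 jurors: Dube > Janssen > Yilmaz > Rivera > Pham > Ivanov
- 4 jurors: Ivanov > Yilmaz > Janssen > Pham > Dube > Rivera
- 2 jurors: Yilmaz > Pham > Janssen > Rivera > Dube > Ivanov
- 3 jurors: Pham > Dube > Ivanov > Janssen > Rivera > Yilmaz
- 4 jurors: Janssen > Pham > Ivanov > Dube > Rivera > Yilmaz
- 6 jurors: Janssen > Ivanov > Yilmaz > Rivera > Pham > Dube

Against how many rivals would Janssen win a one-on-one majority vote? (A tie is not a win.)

5

Janssen against each rival (27 jurors):
Janssen vs Yilmaz: Janssen, 15–12.
Janssen vs Rivera: Janssen preferred on 2+4+2+3+4+6 = 21 ballots; Janssen wins 21–6.
Janssen vs Ivanov: Janssen wins 14–13.
Janssen vs Dube: Janssen, 16–11.
Janssen vs Pham: 2+4+4+6 = 16 for Janssen, 11 for Pham — Janssen by 16–11.
Janssen beats Yilmaz, Rivera, Ivanov, Dube, Pham — 5 pairwise wins.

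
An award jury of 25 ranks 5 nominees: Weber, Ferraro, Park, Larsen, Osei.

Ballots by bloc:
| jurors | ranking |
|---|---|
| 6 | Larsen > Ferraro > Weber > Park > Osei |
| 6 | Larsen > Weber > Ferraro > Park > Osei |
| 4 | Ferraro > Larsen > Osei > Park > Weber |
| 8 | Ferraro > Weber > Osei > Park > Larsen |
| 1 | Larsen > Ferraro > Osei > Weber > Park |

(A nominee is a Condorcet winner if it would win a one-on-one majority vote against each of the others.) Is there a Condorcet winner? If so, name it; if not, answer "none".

Larsen

Check each pair by majority over 25 ballots:
Weber vs Ferraro: Ferraro, 19–6.
Weber vs Park: Weber wins 21–4.
Weber–Larsen: Larsen 17–8.
Weber vs Osei: Weber wins 20–5.
Ferraro vs Park: Ferraro wins 25–0.
Ferraro–Larsen: Larsen 13–12.
Ferraro vs Osei: Ferraro wins 25–0.
Park vs Larsen: Larsen wins 17–8.
Park–Osei: Osei 13–12.
Larsen–Osei: Larsen 17–8.
Larsen wins every pairwise contest, so Larsen is the Condorcet winner.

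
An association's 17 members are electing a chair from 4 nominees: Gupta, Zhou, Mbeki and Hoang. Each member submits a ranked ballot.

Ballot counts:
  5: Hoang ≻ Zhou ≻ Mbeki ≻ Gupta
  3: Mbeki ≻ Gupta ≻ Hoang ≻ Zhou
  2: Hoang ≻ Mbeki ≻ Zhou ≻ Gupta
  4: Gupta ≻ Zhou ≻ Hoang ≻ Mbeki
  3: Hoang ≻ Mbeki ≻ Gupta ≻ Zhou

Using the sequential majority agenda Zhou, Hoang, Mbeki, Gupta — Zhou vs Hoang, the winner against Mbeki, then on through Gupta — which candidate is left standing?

Hoang

Round 1: Zhou vs Hoang — 4–13, Hoang advances.
Round 2: Hoang vs Mbeki — 14–3, Hoang advances.
Round 3: Hoang vs Gupta — 10–7, Hoang advances.
Hoang survives the agenda.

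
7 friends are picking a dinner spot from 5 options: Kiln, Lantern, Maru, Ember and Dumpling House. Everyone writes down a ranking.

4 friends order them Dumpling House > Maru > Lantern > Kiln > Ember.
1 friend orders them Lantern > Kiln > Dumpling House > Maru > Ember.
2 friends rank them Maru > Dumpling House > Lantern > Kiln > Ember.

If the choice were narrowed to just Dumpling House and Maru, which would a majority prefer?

Ballots ranking Dumpling House above Maru: 4 + 1 = 5.
Ballots ranking Maru above Dumpling House: 7 − 5 = 2.
Dumpling House wins the head-to-head 5–2.

Dumpling House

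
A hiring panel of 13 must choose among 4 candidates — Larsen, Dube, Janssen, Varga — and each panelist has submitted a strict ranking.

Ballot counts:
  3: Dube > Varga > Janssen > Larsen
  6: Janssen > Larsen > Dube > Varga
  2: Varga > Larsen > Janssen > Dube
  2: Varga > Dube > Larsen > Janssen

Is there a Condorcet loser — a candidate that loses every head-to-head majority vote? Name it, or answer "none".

none

Pairwise majorities:
Larsen–Dube: Larsen 8–5.
Larsen vs Janssen: Larsen is ranked higher on 2+2 = 4 ballots, Janssen on 9. Janssen wins 9–4.
Larsen vs Varga: 6 for Larsen, 7 for Varga — Varga by 7–6.
Dube–Janssen: Janssen 8–5.
Dube vs Varga: Dube wins 9–4.
Janssen vs Varga: 6 to 7, Varga.
Every candidate wins at least one matchup (Larsen beats Dube; Dube beats Varga; Janssen beats Larsen; Varga beats Larsen), so there is no Condorcet loser.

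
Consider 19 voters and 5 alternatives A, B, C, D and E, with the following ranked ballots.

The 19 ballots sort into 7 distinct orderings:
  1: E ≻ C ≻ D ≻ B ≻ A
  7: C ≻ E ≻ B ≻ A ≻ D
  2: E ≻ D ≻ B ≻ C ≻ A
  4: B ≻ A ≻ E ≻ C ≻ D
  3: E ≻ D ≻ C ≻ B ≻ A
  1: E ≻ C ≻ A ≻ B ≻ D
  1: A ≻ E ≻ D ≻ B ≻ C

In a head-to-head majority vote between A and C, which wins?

Ballots ranking A above C: 4 + 1 = 5.
Ballots ranking C above A: 19 − 5 = 14.
C wins the head-to-head 14–5.

C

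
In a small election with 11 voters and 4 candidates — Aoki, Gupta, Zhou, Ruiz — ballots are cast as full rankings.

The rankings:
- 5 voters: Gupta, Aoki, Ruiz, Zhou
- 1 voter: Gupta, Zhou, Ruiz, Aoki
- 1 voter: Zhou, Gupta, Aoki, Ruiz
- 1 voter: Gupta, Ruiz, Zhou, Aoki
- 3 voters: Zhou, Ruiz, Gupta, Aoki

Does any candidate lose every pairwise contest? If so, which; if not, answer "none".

none

Head-to-head results (11 voters):
Aoki vs Gupta: Gupta, 11–0.
Aoki vs Zhou: Aoki preferred on 5 ballots; Zhou wins 6–5.
Aoki–Ruiz: Aoki 6–5.
Gupta vs Zhou: 7 to 4, Gupta.
Gupta–Ruiz: Gupta 8–3.
Zhou vs Ruiz: Ruiz, 6–5.
Each candidate has at least one pairwise win (Aoki beats Ruiz; Gupta beats Aoki; Zhou beats Aoki; Ruiz beats Zhou) — no Condorcet loser.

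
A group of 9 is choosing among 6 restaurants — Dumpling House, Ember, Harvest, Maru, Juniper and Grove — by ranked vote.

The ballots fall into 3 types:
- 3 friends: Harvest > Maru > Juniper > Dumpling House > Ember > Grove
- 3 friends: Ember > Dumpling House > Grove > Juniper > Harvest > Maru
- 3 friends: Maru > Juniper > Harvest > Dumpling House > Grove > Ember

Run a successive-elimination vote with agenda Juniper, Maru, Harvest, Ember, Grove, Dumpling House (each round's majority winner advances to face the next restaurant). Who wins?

Round 1: Juniper vs Maru — 3–6, Maru advances.
Round 2: Maru vs Harvest — 3–6, Harvest advances.
Round 3: Harvest vs Ember — 6–3, Harvest advances.
Round 4: Harvest vs Grove — 6–3, Harvest advances.
Round 5: Harvest vs Dumpling House — 6–3, Harvest advances.
Harvest survives the agenda.

Harvest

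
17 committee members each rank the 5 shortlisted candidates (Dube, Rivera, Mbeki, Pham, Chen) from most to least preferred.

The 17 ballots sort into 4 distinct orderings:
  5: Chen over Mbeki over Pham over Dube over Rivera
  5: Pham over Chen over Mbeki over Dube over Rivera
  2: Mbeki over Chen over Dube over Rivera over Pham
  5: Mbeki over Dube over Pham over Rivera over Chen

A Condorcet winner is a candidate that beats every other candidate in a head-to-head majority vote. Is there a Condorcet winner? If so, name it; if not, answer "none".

Pairwise majorities:
Dube vs Rivera: Dube wins 17–0.
Dube vs Mbeki: Mbeki, 17–0.
Dube vs Pham: Pham wins 10–7.
Dube vs Chen: Chen, 12–5.
Rivera–Mbeki: Mbeki 17–0.
Rivera vs Pham: Pham, 15–2.
Rivera vs Chen: Chen wins 12–5.
Mbeki–Pham: Mbeki 12–5.
Mbeki vs Chen: Chen, 10–7.
Pham vs Chen: Pham, 10–7.
No candidate is unbeaten: Dube loses to Mbeki; Rivera loses to Dube; Mbeki loses to Chen; Pham loses to Mbeki; Chen loses to Pham. In particular Mbeki beats Pham beats Chen beats Mbeki is a majority cycle — no Condorcet winner exists.

none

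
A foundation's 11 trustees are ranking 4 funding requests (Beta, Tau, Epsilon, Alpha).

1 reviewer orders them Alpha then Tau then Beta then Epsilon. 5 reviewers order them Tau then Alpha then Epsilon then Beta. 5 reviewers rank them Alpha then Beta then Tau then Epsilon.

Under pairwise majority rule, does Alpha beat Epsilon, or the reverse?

Alpha

Ballots ranking Alpha above Epsilon: 1 + 5 + 5 = 11.
Ballots ranking Epsilon above Alpha: 11 − 11 = 0.
Alpha wins the head-to-head 11–0.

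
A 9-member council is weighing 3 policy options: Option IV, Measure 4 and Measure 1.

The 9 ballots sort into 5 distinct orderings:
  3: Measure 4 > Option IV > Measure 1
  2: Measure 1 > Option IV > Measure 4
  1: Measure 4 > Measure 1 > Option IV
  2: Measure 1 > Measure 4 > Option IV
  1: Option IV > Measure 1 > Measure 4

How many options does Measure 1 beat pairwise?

2

Measure 1 against each rival (9 council members):
Measure 1 vs Option IV: Measure 1 preferred on 2+1+2 = 5 ballots; Measure 1 wins 5–4.
Measure 1 vs Measure 4: 5 to 4, Measure 1.
Measure 1 beats Option IV, Measure 4 — 2 pairwise wins.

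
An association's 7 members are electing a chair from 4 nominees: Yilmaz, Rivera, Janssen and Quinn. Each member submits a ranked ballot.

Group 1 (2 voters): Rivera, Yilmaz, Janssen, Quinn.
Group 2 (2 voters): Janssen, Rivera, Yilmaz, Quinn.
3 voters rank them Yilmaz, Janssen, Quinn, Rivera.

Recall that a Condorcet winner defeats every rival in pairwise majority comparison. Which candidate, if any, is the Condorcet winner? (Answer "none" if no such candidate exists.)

Check each pair by majority over 7 ballots:
Yilmaz vs Rivera: Yilmaz preferred on 3 ballots; Rivera wins 4–3.
Yilmaz vs Janssen: Yilmaz is ranked higher on 2+3 = 5 ballots, Janssen on 2. Yilmaz wins 5–2.
Yilmaz vs Quinn: 2+2+3 = 7 for Yilmaz, 0 for Quinn — Yilmaz by 7–0.
Rivera vs Janssen: Rivera is ranked higher on 2 ballots, Janssen on 5. Janssen wins 5–2.
Rivera vs Quinn: 4 to 3, Rivera.
Janssen vs Quinn: Janssen is ranked higher on 2+2+3 = 7 ballots, Quinn on 0. Janssen wins 7–0.
No candidate is unbeaten: Yilmaz loses to Rivera; Rivera loses to Janssen; Janssen loses to Yilmaz; Quinn loses to Yilmaz. In particular Yilmaz → Janssen → Rivera → Yilmaz is a majority cycle — no Condorcet winner exists.

none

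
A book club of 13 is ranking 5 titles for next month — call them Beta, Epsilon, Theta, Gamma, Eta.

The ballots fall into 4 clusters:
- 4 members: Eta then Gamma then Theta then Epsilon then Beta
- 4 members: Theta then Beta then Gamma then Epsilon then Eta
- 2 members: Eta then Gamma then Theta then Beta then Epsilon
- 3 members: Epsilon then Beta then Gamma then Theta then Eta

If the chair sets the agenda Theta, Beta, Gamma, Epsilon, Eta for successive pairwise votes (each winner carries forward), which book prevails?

Gamma

Round 1: Theta vs Beta — 10–3, Theta advances.
Round 2: Theta vs Gamma — 4–9, Gamma advances.
Round 3: Gamma vs Epsilon — 10–3, Gamma advances.
Round 4: Gamma vs Eta — 7–6, Gamma advances.
Gamma survives the agenda.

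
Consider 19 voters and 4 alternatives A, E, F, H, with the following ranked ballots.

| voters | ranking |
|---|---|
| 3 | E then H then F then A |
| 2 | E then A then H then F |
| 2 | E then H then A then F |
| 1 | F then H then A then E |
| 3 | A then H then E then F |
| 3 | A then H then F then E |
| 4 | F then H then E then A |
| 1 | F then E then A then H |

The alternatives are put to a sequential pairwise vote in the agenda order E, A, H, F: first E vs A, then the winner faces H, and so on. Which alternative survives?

H

Round 1: E vs A — 12–7, E advances.
Round 2: E vs H — 8–11, H advances.
Round 3: H vs F — 13–6, H advances.
H survives the agenda.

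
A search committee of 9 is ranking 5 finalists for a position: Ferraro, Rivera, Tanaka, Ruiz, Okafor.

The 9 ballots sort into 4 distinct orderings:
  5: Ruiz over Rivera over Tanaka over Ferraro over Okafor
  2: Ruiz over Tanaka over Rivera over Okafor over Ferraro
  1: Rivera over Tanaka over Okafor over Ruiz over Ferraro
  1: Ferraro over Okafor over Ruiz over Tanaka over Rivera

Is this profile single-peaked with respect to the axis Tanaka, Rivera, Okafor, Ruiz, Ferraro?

no

Axis positions: Tanaka=1, Rivera=2, Okafor=3, Ruiz=4, Ferraro=5.
Type 1: ranking walks positions 4-2-1-5-3; Rivera is ranked above Okafor even though Okafor lies between Rivera and the peak Ruiz on the axis — preferences dip and rise again. Not single-peaked.
Type 2: ranking walks positions 4-1-2-3-5; Tanaka is ranked above Okafor even though Okafor lies between Tanaka and the peak Ruiz on the axis — preferences dip and rise again. Not single-peaked.
Type 3 (peak Rivera at position 2): ranking walks positions 2-1-3-4-5, expanding outward from the peak — single-peaked.
Type 4: ranking walks positions 5-3-4-1-2; Okafor is ranked above Ruiz even though Ruiz lies between Okafor and the peak Ferraro on the axis — preferences dip and rise again. Not single-peaked.
Type 1 violates single-peakedness, so the profile is not single-peaked on this axis.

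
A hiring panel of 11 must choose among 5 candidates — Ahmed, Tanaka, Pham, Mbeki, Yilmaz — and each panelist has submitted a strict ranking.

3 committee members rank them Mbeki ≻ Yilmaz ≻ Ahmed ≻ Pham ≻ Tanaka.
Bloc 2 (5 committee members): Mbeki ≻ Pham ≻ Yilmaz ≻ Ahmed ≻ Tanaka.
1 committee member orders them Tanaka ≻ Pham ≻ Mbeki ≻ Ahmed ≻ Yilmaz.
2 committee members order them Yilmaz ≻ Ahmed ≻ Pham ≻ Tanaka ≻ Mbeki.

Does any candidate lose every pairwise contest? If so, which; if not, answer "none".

Tanaka

Head-to-head results (11 committee members):
Ahmed vs Tanaka: Ahmed is ranked higher on 3+5+2 = 10 ballots, Tanaka on 1. Ahmed wins 10–1.
Ahmed vs Pham: Pham wins 6–5.
Ahmed vs Mbeki: Mbeki wins 9–2.
Ahmed–Yilmaz: Yilmaz 10–1.
Tanaka vs Pham: Pham, 10–1.
Tanaka vs Mbeki: 3 to 8, Mbeki.
Tanaka vs Yilmaz: Yilmaz wins 10–1.
Pham vs Mbeki: Pham preferred on 1+2 = 3 ballots; Mbeki wins 8–3.
Pham–Yilmaz: Pham 6–5.
Mbeki vs Yilmaz: 9 to 2, Mbeki.
Tanaka is beaten in every head-to-head and is the Condorcet loser.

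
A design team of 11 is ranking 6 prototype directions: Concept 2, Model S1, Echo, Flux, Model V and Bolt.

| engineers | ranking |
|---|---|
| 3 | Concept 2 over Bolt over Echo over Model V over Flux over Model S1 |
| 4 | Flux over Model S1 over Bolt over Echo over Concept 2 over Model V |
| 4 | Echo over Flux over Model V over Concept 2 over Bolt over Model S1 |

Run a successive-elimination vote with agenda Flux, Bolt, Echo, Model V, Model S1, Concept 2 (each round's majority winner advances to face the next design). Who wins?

Round 1: Flux vs Bolt — 8–3, Flux advances.
Round 2: Flux vs Echo — 4–7, Echo advances.
Round 3: Echo vs Model V — 11–0, Echo advances.
Round 4: Echo vs Model S1 — 7–4, Echo advances.
Round 5: Echo vs Concept 2 — 8–3, Echo advances.
Echo survives the agenda.

Echo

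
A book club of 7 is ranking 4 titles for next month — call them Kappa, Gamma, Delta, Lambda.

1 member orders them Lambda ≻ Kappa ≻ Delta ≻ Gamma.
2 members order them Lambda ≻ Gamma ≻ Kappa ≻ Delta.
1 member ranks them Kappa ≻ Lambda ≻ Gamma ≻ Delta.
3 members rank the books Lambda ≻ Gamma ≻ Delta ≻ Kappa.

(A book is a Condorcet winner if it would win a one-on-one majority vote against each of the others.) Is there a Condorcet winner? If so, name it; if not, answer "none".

Lambda

Pairwise majorities:
Kappa–Gamma: Gamma 5–2.
Kappa–Delta: Kappa 4–3.
Kappa–Lambda: Lambda 6–1.
Gamma vs Delta: Gamma wins 6–1.
Gamma vs Lambda: Lambda, 7–0.
Delta vs Lambda: Lambda wins 7–0.
Lambda defeats every rival head-to-head and is the Condorcet winner.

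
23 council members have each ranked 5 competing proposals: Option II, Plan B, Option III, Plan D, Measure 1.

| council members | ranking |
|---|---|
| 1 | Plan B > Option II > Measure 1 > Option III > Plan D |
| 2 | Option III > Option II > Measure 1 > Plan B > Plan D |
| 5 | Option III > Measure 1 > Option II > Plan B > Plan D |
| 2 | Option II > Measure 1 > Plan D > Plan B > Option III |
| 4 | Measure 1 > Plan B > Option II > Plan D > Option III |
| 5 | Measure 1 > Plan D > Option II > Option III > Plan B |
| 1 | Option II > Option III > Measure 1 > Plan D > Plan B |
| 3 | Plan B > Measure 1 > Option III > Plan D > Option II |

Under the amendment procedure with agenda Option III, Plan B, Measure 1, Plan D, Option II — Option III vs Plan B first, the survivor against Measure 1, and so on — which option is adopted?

Measure 1

Round 1: Option III vs Plan B — 13–10, Option III advances.
Round 2: Option III vs Measure 1 — 8–15, Measure 1 advances.
Round 3: Measure 1 vs Plan D — 23–0, Measure 1 advances.
Round 4: Measure 1 vs Option II — 17–6, Measure 1 advances.
Measure 1 survives the agenda.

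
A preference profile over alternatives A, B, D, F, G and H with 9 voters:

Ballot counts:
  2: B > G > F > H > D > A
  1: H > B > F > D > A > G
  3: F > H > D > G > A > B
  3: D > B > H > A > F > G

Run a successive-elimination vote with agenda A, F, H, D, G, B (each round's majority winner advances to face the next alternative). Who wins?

Round 1: A vs F — 3–6, F advances.
Round 2: F vs H — 5–4, F advances.
Round 3: F vs D — 6–3, F advances.
Round 4: F vs G — 7–2, F advances.
Round 5: F vs B — 3–6, B advances.
B survives the agenda.

B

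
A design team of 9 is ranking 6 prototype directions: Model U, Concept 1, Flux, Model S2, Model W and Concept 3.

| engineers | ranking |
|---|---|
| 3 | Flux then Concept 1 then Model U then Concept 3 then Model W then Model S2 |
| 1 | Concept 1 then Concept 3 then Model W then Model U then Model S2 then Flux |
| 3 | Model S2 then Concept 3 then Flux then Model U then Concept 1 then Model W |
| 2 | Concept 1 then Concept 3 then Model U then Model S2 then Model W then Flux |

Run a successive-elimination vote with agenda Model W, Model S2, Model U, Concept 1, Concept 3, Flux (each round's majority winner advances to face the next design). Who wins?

Flux

Round 1: Model W vs Model S2 — 4–5, Model S2 advances.
Round 2: Model S2 vs Model U — 3–6, Model U advances.
Round 3: Model U vs Concept 1 — 3–6, Concept 1 advances.
Round 4: Concept 1 vs Concept 3 — 6–3, Concept 1 advances.
Round 5: Concept 1 vs Flux — 3–6, Flux advances.
The agenda winner is Flux.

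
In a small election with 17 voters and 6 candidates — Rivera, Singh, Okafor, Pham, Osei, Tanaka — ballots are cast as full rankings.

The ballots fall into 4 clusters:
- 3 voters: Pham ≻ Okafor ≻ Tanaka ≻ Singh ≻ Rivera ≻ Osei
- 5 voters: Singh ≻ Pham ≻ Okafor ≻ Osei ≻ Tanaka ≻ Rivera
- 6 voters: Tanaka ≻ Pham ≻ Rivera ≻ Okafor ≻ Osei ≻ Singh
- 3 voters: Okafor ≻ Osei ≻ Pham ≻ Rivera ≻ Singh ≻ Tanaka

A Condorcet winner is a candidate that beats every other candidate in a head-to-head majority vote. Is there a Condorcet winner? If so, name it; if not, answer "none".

Pham

Check each pair by majority over 17 ballots:
Rivera–Singh: Rivera 9–8.
Rivera–Okafor: Okafor 11–6.
Rivera vs Pham: Rivera preferred on 0 ballots; Pham wins 17–0.
Rivera vs Osei: 3+6 = 9 for Rivera, 8 for Osei — Rivera by 9–8.
Rivera vs Tanaka: Tanaka, 14–3.
Singh vs Okafor: Okafor, 12–5.
Singh vs Pham: 5 for Singh, 12 for Pham — Pham by 12–5.
Singh vs Osei: Singh is ranked higher on 3+5 = 8 ballots, Osei on 9. Osei wins 9–8.
Singh vs Tanaka: Singh is ranked higher on 5+3 = 8 ballots, Tanaka on 9. Tanaka wins 9–8.
Okafor vs Pham: Pham, 14–3.
Okafor vs Osei: Okafor, 17–0.
Okafor vs Tanaka: Okafor wins 11–6.
Pham vs Osei: 14 to 3, Pham.
Pham–Tanaka: Pham 11–6.
Osei vs Tanaka: Tanaka wins 9–8.
Only Pham has no losses; Pham is the Condorcet winner.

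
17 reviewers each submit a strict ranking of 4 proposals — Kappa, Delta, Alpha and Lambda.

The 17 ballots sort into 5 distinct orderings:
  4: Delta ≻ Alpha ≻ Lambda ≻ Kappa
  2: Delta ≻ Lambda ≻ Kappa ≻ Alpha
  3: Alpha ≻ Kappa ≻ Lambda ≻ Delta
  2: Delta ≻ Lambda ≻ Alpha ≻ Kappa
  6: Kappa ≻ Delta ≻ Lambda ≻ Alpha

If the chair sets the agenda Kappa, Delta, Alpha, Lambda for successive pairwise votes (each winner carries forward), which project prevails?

Round 1: Kappa vs Delta — 9–8, Kappa advances.
Round 2: Kappa vs Alpha — 8–9, Alpha advances.
Round 3: Alpha vs Lambda — 7–10, Lambda advances.
Lambda survives the agenda.

Lambda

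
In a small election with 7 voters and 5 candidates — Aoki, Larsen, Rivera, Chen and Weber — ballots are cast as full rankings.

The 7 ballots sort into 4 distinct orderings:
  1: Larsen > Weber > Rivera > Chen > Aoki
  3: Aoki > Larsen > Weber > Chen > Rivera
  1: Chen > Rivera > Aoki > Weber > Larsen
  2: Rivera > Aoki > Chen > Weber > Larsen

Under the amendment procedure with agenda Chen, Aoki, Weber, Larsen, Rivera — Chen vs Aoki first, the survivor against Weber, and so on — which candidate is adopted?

Rivera

Round 1: Chen vs Aoki — 2–5, Aoki advances.
Round 2: Aoki vs Weber — 6–1, Aoki advances.
Round 3: Aoki vs Larsen — 6–1, Aoki advances.
Round 4: Aoki vs Rivera — 3–4, Rivera advances.
The agenda winner is Rivera.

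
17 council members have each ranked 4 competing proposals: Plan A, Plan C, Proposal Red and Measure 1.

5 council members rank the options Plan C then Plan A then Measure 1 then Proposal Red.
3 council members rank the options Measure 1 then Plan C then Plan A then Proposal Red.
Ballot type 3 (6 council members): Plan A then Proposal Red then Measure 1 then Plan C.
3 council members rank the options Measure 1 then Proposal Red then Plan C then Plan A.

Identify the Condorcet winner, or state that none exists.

none

Check each pair by majority over 17 ballots:
Plan A vs Plan C: Plan C, 11–6.
Plan A–Proposal Red: Plan A 14–3.
Plan A vs Measure 1: Plan A, 11–6.
Plan C vs Proposal Red: Proposal Red wins 9–8.
Plan C vs Measure 1: Measure 1, 12–5.
Proposal Red vs Measure 1: Measure 1 wins 11–6.
Every option loses at least once (Plan A loses to Plan C; Plan C loses to Proposal Red; Proposal Red loses to Plan A; Measure 1 loses to Plan A). The majority relation contains the cycle Plan A > Proposal Red > Plan C > Plan A, so there is no Condorcet winner.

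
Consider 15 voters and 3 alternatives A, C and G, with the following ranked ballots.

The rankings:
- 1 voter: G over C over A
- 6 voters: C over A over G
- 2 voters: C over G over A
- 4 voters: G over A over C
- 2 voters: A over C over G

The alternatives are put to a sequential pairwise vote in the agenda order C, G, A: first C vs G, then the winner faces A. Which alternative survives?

C

Round 1: C vs G — 10–5, C advances.
Round 2: C vs A — 9–6, C advances.
C survives the agenda.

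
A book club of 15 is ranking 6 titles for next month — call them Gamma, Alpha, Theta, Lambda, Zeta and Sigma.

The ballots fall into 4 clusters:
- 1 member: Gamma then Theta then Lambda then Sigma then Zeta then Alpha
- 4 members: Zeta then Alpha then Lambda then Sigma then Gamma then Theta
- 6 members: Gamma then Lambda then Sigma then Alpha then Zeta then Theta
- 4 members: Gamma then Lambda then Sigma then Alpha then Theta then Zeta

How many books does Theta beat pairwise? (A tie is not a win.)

Theta against each rival (15 members):
Theta vs Gamma: 0 for Theta, 15 for Gamma — Gamma by 15–0.
Theta vs Alpha: 1 for Theta, 14 for Alpha — Alpha by 14–1.
Theta vs Lambda: 1 for Theta, 14 for Lambda — Lambda by 14–1.
Theta vs Zeta: Theta is ranked higher on 1+4 = 5 ballots, Zeta on 10. Zeta wins 10–5.
Theta vs Sigma: Theta is ranked higher on 1 ballot, Sigma on 14. Sigma wins 14–1.
Theta beats no one; loses to Gamma, Alpha, Lambda, Zeta, Sigma — 0 pairwise wins.

0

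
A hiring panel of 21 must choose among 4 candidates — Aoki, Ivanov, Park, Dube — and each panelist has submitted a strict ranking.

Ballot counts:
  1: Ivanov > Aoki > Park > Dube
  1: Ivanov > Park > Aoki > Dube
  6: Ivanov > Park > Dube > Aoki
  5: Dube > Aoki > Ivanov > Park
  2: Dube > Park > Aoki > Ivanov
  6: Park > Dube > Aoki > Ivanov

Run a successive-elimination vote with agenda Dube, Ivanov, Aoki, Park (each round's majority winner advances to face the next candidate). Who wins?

Park

Round 1: Dube vs Ivanov — 13–8, Dube advances.
Round 2: Dube vs Aoki — 19–2, Dube advances.
Round 3: Dube vs Park — 7–14, Park advances.
The agenda winner is Park.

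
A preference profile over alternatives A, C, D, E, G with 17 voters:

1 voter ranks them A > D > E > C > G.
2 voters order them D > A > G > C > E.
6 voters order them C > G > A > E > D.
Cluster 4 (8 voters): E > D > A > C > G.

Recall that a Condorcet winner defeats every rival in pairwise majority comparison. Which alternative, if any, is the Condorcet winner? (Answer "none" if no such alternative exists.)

none

Check each pair by majority over 17 ballots:
A vs C: 11 to 6, A.
A–D: D 10–7.
A vs E: 9 to 8, A.
A vs G: 1+2+8 = 11 for A, 6 for G — A by 11–6.
C vs D: D wins 11–6.
C vs E: E wins 9–8.
C vs G: C preferred on 1+6+8 = 15 ballots; C wins 15–2.
D vs E: 3 to 14, E.
D vs G: D wins 11–6.
E–G: E 9–8.
Every alternative loses at least once (A loses to D; C loses to A; D loses to E; E loses to A; G loses to A). The majority relation contains the cycle A → E → D → A, so there is no Condorcet winner.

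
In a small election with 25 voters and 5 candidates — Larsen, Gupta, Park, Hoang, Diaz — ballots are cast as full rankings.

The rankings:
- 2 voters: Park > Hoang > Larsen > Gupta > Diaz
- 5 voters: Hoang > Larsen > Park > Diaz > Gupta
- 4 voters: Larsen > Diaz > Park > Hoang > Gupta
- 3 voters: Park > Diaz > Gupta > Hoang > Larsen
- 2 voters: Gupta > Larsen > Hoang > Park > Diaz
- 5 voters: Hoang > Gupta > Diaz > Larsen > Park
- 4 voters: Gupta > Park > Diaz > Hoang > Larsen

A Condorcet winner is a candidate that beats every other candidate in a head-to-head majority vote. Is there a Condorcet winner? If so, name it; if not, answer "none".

Check each pair by majority over 25 ballots:
Larsen–Gupta: Gupta 14–11.
Larsen vs Park: Larsen, 16–9.
Larsen vs Hoang: Hoang wins 19–6.
Larsen–Diaz: Larsen 13–12.
Gupta vs Park: Park wins 14–11.
Gupta vs Hoang: Hoang wins 16–9.
Gupta vs Diaz: Gupta wins 13–12.
Park–Hoang: Park 13–12.
Park–Diaz: Park 16–9.
Hoang–Diaz: Hoang 14–11.
Every candidate loses at least once (Larsen loses to Gupta; Gupta loses to Park; Park loses to Larsen; Hoang loses to Park; Diaz loses to Larsen). The majority relation contains the cycle Larsen > Park > Gupta > Larsen, so there is no Condorcet winner.

none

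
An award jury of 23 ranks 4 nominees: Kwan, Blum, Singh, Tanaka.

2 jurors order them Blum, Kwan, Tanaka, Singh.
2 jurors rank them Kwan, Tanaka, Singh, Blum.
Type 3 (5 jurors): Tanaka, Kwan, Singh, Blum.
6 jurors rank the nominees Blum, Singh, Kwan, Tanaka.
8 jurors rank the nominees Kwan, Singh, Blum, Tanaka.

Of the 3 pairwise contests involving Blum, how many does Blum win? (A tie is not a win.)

Blum against each rival (23 jurors):
Blum vs Kwan: Blum preferred on 2+6 = 8 ballots; Kwan wins 15–8.
Blum vs Singh: 2+6 = 8 for Blum, 15 for Singh — Singh by 15–8.
Blum vs Tanaka: Blum, 16–7.
Blum beats Tanaka; loses to Kwan, Singh — 1 pairwise win.

1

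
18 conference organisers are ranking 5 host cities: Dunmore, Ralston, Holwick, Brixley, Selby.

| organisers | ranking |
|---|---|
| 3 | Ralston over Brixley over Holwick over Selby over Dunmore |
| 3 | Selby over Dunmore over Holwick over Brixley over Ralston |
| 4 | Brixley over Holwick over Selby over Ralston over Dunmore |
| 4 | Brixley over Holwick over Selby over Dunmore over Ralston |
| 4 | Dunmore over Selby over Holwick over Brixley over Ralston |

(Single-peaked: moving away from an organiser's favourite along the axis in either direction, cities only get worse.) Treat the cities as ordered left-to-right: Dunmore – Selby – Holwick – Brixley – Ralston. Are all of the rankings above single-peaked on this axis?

Axis positions: Dunmore=1, Selby=2, Holwick=3, Brixley=4, Ralston=5.
Faction 1 (peak Ralston at position 5): ranking walks positions 5-4-3-2-1, expanding outward from the peak — single-peaked.
Faction 2 (peak Selby at position 2): ranking walks positions 2-1-3-4-5, expanding outward from the peak — single-peaked.
Faction 3 (peak Brixley at position 4): ranking walks positions 4-3-2-5-1, expanding outward from the peak — single-peaked.
Faction 4 (peak Brixley at position 4): ranking walks positions 4-3-2-1-5, expanding outward from the peak — single-peaked.
Faction 5 (peak Dunmore at position 1): ranking walks positions 1-2-3-4-5, expanding outward from the peak — single-peaked.
Every ranking is single-peaked on this axis.

yes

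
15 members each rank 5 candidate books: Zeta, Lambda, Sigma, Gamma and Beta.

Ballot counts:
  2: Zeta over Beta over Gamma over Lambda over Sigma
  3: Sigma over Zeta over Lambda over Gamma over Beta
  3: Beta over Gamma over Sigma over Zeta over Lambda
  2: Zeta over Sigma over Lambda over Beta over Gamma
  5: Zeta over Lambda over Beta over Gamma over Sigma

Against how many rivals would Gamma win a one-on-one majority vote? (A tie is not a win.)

Gamma against each rival (15 members):
Gamma vs Zeta: Zeta wins 12–3.
Gamma vs Lambda: Gamma is ranked higher on 2+3 = 5 ballots, Lambda on 10. Lambda wins 10–5.
Gamma vs Sigma: 2+3+5 = 10 for Gamma, 5 for Sigma — Gamma by 10–5.
Gamma vs Beta: Gamma is ranked higher on 3 ballots, Beta on 12. Beta wins 12–3.
Gamma beats Sigma; loses to Zeta, Lambda, Beta — 1 pairwise win.

1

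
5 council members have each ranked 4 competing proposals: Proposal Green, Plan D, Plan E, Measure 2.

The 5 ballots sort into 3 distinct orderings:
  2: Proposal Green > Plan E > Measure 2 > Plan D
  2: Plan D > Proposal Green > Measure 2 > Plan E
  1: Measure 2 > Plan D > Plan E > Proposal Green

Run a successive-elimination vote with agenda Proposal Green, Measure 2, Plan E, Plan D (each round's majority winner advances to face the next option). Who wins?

Plan D

Round 1: Proposal Green vs Measure 2 — 4–1, Proposal Green advances.
Round 2: Proposal Green vs Plan E — 4–1, Proposal Green advances.
Round 3: Proposal Green vs Plan D — 2–3, Plan D advances.
The agenda winner is Plan D.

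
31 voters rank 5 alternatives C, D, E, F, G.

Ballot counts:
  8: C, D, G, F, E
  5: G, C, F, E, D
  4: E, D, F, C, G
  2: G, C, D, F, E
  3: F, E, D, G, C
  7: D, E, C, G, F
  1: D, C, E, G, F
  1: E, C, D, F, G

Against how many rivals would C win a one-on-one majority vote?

C against each rival (31 voters):
C vs D: 8+5+2+1 = 16 for C, 15 for D — C by 16–15.
C vs E: 8+5+2+1 = 16 for C, 15 for E — C by 16–15.
C vs F: C, 24–7.
C vs G: C is ranked higher on 8+4+7+1+1 = 21 ballots, G on 10. C wins 21–10.
C beats D, E, F, G — 4 pairwise wins.

4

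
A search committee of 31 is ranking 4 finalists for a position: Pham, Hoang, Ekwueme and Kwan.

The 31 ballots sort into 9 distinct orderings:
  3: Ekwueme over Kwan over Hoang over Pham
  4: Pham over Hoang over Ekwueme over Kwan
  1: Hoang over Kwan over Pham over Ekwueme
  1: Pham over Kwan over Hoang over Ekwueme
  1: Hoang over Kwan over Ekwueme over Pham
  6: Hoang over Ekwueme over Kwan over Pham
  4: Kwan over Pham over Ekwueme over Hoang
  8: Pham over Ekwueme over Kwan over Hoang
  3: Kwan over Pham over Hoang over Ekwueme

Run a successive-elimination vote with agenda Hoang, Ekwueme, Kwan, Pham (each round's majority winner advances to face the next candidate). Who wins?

Kwan

Round 1: Hoang vs Ekwueme — 16–15, Hoang advances.
Round 2: Hoang vs Kwan — 12–19, Kwan advances.
Round 3: Kwan vs Pham — 18–13, Kwan advances.
The agenda winner is Kwan.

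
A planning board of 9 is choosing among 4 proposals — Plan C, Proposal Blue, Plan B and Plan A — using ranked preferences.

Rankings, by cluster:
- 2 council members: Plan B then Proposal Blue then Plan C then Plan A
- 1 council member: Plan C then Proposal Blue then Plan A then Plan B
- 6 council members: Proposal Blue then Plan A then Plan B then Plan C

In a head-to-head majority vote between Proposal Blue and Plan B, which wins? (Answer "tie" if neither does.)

Ballots ranking Proposal Blue above Plan B: 1 + 6 = 7.
Ballots ranking Plan B above Proposal Blue: 9 − 7 = 2.
Proposal Blue wins the head-to-head 7–2.

Proposal Blue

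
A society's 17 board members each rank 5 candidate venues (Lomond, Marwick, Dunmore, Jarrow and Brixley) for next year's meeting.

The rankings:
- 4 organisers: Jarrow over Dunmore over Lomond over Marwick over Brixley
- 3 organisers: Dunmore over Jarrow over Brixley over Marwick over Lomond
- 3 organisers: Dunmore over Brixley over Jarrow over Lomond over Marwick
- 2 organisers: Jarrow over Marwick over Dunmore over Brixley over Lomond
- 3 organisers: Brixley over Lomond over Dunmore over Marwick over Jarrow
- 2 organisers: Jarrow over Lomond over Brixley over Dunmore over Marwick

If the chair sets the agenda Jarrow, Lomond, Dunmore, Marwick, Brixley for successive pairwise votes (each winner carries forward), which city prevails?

Dunmore

Round 1: Jarrow vs Lomond — 14–3, Jarrow advances.
Round 2: Jarrow vs Dunmore — 8–9, Dunmore advances.
Round 3: Dunmore vs Marwick — 15–2, Dunmore advances.
Round 4: Dunmore vs Brixley — 12–5, Dunmore advances.
The agenda winner is Dunmore.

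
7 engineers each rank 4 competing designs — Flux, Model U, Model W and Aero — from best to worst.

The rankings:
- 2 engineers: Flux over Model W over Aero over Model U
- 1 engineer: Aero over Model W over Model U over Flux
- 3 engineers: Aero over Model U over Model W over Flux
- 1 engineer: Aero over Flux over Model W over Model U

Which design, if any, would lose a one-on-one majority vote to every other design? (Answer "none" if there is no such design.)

Head-to-head results (7 engineers):
Flux vs Model U: Model U, 4–3.
Flux vs Model W: Model W, 4–3.
Flux vs Aero: Aero wins 5–2.
Model U vs Model W: Model U preferred on 3 ballots; Model W wins 4–3.
Model U vs Aero: 0 for Model U, 7 for Aero — Aero by 7–0.
Model W vs Aero: 2 for Model W, 5 for Aero — Aero by 5–2.
Flux loses to every other design — it is the Condorcet loser.

Flux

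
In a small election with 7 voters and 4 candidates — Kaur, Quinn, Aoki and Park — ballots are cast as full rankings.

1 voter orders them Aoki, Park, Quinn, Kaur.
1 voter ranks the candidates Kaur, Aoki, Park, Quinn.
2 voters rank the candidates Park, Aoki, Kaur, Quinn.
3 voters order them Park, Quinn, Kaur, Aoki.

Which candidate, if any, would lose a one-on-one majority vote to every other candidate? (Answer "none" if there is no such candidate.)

none

Pairwise majorities:
Kaur–Quinn: Quinn 4–3.
Kaur vs Aoki: Kaur wins 4–3.
Kaur vs Park: 1 for Kaur, 6 for Park — Park by 6–1.
Quinn–Aoki: Aoki 4–3.
Quinn vs Park: Park wins 7–0.
Aoki vs Park: Aoki preferred on 1+1 = 2 ballots; Park wins 5–2.
Each candidate has at least one pairwise win (Kaur beats Aoki; Quinn beats Kaur; Aoki beats Quinn; Park beats Kaur) — no Condorcet loser.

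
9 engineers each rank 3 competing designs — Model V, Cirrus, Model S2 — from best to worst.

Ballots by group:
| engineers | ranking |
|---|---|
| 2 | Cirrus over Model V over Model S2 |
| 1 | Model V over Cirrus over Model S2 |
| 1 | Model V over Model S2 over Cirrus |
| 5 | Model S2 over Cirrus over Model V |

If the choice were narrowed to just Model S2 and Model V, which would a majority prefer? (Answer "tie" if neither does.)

Ballots ranking Model S2 above Model V: 5.
Ballots ranking Model V above Model S2: 9 − 5 = 4.
Model S2 wins the head-to-head 5–4.

Model S2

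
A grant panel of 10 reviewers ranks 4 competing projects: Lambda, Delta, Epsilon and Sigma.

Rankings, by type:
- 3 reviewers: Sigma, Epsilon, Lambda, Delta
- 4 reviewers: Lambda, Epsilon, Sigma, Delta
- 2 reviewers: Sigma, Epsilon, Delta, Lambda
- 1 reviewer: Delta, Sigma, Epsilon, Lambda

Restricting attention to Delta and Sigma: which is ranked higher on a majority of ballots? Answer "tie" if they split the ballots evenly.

Sigma

Ballots ranking Delta above Sigma: 1.
Ballots ranking Sigma above Delta: 10 − 1 = 9.
Sigma wins the head-to-head 9–1.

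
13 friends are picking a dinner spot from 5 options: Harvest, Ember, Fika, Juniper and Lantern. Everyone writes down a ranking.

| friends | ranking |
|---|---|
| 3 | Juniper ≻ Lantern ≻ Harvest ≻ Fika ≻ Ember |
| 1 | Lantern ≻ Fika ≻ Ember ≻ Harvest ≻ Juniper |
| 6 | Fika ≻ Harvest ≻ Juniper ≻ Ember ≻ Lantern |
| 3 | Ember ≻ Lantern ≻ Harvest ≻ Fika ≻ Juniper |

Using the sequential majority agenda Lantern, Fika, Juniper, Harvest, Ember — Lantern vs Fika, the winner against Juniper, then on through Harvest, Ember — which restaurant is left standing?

Harvest

Round 1: Lantern vs Fika — 7–6, Lantern advances.
Round 2: Lantern vs Juniper — 4–9, Juniper advances.
Round 3: Juniper vs Harvest — 3–10, Harvest advances.
Round 4: Harvest vs Ember — 9–4, Harvest advances.
Harvest survives the agenda.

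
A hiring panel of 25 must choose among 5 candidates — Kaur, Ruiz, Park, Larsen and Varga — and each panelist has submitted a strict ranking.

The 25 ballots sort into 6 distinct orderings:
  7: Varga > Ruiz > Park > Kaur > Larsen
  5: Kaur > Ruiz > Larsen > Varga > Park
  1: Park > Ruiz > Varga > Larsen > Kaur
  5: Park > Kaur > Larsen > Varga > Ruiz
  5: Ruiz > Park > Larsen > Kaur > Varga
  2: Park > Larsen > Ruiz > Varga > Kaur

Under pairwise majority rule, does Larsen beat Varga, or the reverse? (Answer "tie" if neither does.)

Ballots ranking Larsen above Varga: 5 + 5 + 5 + 2 = 17.
Ballots ranking Varga above Larsen: 25 − 17 = 8.
Larsen wins the head-to-head 17–8.

Larsen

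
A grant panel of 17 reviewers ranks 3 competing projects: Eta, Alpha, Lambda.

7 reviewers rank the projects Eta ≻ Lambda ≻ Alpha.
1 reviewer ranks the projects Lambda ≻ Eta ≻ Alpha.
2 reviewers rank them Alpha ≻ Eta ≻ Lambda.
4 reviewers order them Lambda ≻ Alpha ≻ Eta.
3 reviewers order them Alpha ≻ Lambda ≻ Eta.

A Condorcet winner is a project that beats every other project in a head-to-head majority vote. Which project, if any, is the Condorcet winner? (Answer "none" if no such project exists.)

Pairwise majorities:
Eta–Alpha: Alpha 9–8.
Eta vs Lambda: Eta wins 9–8.
Alpha vs Lambda: Lambda, 12–5.
Every project loses at least once (Eta loses to Alpha; Alpha loses to Lambda; Lambda loses to Eta). The majority relation contains the cycle Eta > Lambda > Alpha > Eta, so there is no Condorcet winner.

none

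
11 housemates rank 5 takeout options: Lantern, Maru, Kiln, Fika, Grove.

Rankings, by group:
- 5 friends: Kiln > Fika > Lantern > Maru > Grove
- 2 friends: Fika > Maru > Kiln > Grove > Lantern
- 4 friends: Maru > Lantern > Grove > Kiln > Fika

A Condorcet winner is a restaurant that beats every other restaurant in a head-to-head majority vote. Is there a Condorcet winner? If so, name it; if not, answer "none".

Head-to-head results (11 friends):
Lantern vs Maru: Maru, 6–5.
Lantern vs Kiln: Kiln wins 7–4.
Lantern–Fika: Fika 7–4.
Lantern–Grove: Lantern 9–2.
Maru vs Kiln: Maru, 6–5.
Maru vs Fika: Maru is ranked higher on 4 ballots, Fika on 7. Fika wins 7–4.
Maru vs Grove: Maru, 11–0.
Kiln vs Fika: 5+4 = 9 for Kiln, 2 for Fika — Kiln by 9–2.
Kiln vs Grove: Kiln, 7–4.
Fika vs Grove: 5+2 = 7 for Fika, 4 for Grove — Fika by 7–4.
Each restaurant drops at least one matchup (Lantern loses to Maru; Maru loses to Fika; Kiln loses to Maru; Fika loses to Kiln; Grove loses to Lantern); the cycle Maru → Kiln → Fika → Maru rules out a Condorcet winner.

none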